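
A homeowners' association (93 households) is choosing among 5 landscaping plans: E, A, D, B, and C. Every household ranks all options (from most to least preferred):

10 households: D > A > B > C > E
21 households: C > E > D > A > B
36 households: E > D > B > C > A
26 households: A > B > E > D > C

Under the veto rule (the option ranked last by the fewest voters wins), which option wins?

D

Last-place votes: E 10, A 36, D 0, B 21, C 26.
D is ranked last by the fewest voters, so D wins.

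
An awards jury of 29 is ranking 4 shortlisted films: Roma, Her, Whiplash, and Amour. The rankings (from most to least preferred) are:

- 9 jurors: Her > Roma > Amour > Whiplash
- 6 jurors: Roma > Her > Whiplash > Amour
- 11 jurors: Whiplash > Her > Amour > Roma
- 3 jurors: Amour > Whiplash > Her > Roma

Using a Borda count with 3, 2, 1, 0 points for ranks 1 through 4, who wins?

Her

Roma: 9·2 + 6·3 + 11·0 + 3·0 = 36
Her: 9·3 + 6·2 + 11·2 + 3·1 = 64
Whiplash: 9·0 + 6·1 + 11·3 + 3·2 = 45
Amour: 9·1 + 6·0 + 11·1 + 3·3 = 29
Her has the highest Borda score (64).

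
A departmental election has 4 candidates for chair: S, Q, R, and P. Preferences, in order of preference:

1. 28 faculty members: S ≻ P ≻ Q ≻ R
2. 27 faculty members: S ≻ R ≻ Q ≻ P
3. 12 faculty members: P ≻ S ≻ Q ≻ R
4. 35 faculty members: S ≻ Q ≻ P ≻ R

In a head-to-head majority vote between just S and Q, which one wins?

S

Voters preferring S to Q: 102; preferring Q to S: 0.
S wins the head-to-head.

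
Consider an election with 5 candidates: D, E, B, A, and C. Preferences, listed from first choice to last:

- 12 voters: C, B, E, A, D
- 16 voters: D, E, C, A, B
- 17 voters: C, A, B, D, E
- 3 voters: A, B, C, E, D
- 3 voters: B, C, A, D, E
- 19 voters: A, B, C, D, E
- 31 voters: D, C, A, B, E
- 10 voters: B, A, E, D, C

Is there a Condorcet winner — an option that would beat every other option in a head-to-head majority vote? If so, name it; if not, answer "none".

Checking pairwise contests:
B beats D 64–47.
D beats E 86–25.
A beats B 86–25.
C beats A 79–32.
D beats C 57–54.
Every option loses at least one head-to-head, so there is no Condorcet winner.

none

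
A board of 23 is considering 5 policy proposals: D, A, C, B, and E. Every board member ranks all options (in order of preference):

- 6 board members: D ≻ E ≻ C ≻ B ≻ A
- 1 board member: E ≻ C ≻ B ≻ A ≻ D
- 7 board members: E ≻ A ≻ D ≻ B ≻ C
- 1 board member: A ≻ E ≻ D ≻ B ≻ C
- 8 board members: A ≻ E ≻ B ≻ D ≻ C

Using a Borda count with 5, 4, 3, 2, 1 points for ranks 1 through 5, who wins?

D: 6·5 + 1·1 + 7·3 + 1·3 + 8·2 = 71
A: 6·1 + 1·2 + 7·4 + 1·5 + 8·5 = 81
C: 6·3 + 1·4 + 7·1 + 1·1 + 8·1 = 38
B: 6·2 + 1·3 + 7·2 + 1·2 + 8·3 = 55
E: 6·4 + 1·5 + 7·5 + 1·4 + 8·4 = 100
E has the highest Borda score (100).

E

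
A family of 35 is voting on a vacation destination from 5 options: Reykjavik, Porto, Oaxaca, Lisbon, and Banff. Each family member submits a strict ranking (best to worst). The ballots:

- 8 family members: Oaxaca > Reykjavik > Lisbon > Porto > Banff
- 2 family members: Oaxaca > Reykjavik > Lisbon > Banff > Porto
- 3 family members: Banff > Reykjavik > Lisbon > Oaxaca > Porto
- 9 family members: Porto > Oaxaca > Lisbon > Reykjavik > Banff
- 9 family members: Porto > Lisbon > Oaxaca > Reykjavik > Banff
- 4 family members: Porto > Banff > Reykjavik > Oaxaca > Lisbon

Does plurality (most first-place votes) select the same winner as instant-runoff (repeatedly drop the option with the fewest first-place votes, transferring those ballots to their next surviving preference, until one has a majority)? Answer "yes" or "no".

Plurality — first-place votes: Reykjavik 0, Porto 22, Oaxaca 10, Lisbon 0, Banff 3. Winner: Porto.
Instant-runoff — R1 Reykjavik 0, Porto 22, Oaxaca 10, Lisbon 0, Banff 3 (Porto winner). Winner: Porto.
The two methods agree.

yes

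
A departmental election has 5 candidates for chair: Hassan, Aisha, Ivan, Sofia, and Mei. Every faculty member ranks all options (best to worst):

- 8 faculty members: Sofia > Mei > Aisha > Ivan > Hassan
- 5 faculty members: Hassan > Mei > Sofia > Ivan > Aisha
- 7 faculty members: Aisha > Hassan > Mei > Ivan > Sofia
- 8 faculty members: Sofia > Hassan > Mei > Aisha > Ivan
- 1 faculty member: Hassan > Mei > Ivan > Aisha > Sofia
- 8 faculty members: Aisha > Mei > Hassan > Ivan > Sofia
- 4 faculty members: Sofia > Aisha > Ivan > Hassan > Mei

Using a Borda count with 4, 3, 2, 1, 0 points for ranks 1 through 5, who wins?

Aisha

Hassan: 8·0 + 5·4 + 7·3 + 8·3 + 1·4 + 8·2 + 4·1 = 89
Aisha: 8·2 + 5·0 + 7·4 + 8·1 + 1·1 + 8·4 + 4·3 = 97
Ivan: 8·1 + 5·1 + 7·1 + 8·0 + 1·2 + 8·1 + 4·2 = 38
Sofia: 8·4 + 5·2 + 7·0 + 8·4 + 1·0 + 8·0 + 4·4 = 90
Mei: 8·3 + 5·3 + 7·2 + 8·2 + 1·3 + 8·3 + 4·0 = 96
Aisha has the highest Borda score (97).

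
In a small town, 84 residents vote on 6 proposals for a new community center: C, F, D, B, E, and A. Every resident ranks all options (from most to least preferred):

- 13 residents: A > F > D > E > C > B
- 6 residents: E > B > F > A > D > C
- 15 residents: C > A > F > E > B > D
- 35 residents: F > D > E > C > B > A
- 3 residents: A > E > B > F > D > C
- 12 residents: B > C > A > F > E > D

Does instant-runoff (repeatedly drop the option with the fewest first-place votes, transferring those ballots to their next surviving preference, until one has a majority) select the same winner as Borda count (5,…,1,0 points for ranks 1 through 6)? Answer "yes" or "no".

no

Instant-runoff — R1 C 15, F 35, D 0, B 12, E 6, A 16 (D out); R2 C 15, F 35, B 12, E 6, A 16 (E out); R3 C 15, F 35, B 18, A 16 (C out); R4 F 35, B 18, A 31 (B out); R5 F 41, A 43 (A winner). Winner: A.
Borda — scores: C 206, F 320, D 188, B 143, E 215, A 188. Winner: F.
The two methods disagree.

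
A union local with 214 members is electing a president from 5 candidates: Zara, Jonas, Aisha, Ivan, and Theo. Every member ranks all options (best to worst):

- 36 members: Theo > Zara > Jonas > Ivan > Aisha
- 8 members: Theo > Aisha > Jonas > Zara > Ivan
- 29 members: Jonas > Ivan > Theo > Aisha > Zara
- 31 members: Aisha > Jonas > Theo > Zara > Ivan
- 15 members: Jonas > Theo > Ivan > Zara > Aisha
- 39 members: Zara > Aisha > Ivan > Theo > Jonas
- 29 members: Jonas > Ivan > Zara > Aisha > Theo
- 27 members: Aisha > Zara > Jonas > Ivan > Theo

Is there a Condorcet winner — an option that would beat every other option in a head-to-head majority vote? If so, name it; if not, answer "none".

Jonas

Jonas vs Zara: 112–102 for Jonas.
Jonas vs Aisha: 109–105 for Jonas.
Jonas vs Ivan: 175–39 for Jonas.
Jonas vs Theo: 131–83 for Jonas.
Jonas beats every other option head-to-head.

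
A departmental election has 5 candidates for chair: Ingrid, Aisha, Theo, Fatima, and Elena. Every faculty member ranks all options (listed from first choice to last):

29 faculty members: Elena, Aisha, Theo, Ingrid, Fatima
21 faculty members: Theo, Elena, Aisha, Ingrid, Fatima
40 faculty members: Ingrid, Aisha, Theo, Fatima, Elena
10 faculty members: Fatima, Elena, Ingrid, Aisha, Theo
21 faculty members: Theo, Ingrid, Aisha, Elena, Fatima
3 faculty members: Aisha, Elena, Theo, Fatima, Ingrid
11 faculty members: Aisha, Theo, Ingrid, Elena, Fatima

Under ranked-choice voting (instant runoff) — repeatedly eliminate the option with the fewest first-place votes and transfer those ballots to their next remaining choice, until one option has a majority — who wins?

Round 1: Ingrid 40, Aisha 14, Theo 42, Fatima 10, Elena 29. Eliminate Fatima.
Round 2: Ingrid 40, Aisha 14, Theo 42, Elena 39. Eliminate Aisha.
Round 3: Ingrid 40, Theo 53, Elena 42. Eliminate Ingrid.
Round 4: Theo 93, Elena 42. Theo has a majority.

Theo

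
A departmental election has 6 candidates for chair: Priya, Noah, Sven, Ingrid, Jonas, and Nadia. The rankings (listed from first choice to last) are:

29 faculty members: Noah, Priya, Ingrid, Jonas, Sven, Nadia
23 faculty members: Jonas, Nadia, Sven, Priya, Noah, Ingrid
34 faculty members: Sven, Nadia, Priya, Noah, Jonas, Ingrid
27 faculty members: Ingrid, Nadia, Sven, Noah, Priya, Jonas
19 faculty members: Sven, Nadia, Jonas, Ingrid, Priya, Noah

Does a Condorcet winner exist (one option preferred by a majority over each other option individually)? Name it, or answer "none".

Sven

Sven vs Priya: 103–29 for Sven.
Sven vs Noah: 103–29 for Sven.
Sven vs Ingrid: 76–56 for Sven.
Sven vs Jonas: 80–52 for Sven.
Sven vs Nadia: 82–50 for Sven.
Sven beats every other option head-to-head.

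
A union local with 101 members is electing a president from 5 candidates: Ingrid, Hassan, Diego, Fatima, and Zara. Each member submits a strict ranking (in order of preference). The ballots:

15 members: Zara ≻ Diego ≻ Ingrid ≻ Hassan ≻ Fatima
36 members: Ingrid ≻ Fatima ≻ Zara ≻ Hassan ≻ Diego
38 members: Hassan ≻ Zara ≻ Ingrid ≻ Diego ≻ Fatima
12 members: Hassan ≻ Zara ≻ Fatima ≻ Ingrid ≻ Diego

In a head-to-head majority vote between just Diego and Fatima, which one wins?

Voters preferring Diego to Fatima: 53; preferring Fatima to Diego: 48.
Diego wins the head-to-head.

Diego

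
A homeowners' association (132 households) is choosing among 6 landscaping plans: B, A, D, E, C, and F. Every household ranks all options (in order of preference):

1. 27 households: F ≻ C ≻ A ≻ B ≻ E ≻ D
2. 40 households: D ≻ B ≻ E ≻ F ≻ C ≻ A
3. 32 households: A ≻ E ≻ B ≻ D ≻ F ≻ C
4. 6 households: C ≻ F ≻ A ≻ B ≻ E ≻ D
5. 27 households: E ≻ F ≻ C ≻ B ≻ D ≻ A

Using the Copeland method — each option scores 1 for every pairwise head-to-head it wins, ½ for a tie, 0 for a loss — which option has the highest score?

B: beats A, D, E, C, and F → score 5.
A: loses to B, D, E, C, and F → score 0.
D: beats A, C, and F; loses to B and E → score 3.
E: beats A, D, C, and F; loses to B → score 4.
C: beats A; loses to B, D, E, and F → score 1.
F: beats A and C; loses to B, D, and E → score 2.
B has the best pairwise record.

B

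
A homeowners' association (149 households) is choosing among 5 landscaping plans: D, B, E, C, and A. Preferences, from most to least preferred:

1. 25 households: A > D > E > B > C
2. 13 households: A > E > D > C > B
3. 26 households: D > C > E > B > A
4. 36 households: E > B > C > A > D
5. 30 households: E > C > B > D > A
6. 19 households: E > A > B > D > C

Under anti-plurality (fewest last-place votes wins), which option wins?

Last-place votes: D 36, B 13, E 0, C 44, A 56.
E is ranked last by the fewest voters, so E wins.

E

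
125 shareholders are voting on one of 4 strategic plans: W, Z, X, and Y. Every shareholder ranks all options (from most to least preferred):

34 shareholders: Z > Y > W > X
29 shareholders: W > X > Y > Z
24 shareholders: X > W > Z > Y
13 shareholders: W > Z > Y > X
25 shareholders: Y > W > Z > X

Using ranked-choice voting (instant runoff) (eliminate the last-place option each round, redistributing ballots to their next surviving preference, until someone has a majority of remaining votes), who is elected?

Round 1: W 42, Z 34, X 24, Y 25. Eliminate X.
Round 2: W 66, Z 34, Y 25. W has a majority.

W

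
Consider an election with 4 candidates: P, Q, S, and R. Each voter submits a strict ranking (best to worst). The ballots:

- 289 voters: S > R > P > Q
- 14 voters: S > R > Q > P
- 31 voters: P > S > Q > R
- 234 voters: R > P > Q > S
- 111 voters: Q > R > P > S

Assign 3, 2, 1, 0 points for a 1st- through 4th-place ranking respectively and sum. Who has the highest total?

R

P: 289·1 + 14·0 + 31·3 + 234·2 + 111·1 = 961
Q: 289·0 + 14·1 + 31·1 + 234·1 + 111·3 = 612
S: 289·3 + 14·3 + 31·2 + 234·0 + 111·0 = 971
R: 289·2 + 14·2 + 31·0 + 234·3 + 111·2 = 1530
R has the highest Borda score (1530).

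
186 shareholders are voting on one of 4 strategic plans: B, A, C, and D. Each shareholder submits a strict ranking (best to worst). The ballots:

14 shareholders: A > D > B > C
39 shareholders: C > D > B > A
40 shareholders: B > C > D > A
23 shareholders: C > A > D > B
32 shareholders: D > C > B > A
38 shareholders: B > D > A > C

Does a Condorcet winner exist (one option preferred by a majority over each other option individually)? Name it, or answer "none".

C vs B: 94–92 for C.
C vs A: 134–52 for C.
C vs D: 102–84 for C.
C beats every other option head-to-head.

C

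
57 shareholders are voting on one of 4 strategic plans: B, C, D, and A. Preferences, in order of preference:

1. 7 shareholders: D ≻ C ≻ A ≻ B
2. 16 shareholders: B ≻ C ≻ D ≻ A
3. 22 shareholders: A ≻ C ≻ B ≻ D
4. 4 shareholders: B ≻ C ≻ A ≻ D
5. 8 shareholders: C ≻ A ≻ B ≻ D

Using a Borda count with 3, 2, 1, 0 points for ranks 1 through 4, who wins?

C

B: 7·0 + 16·3 + 22·1 + 4·3 + 8·1 = 90
C: 7·2 + 16·2 + 22·2 + 4·2 + 8·3 = 122
D: 7·3 + 16·1 + 22·0 + 4·0 + 8·0 = 37
A: 7·1 + 16·0 + 22·3 + 4·1 + 8·2 = 93
C has the highest Borda score (122).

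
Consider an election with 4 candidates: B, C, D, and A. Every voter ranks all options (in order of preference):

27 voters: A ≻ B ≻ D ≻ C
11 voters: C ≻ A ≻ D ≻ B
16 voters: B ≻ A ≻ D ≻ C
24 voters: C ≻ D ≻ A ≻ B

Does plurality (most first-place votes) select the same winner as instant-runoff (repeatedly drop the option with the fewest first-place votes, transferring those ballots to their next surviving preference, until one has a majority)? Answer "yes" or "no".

Plurality — first-place votes: B 16, C 35, D 0, A 27. Winner: C.
Instant-runoff — R1 B 16, C 35, D 0, A 27 (D out); R2 B 16, C 35, A 27 (B out); R3 C 35, A 43 (A winner). Winner: A.
The two methods disagree.

no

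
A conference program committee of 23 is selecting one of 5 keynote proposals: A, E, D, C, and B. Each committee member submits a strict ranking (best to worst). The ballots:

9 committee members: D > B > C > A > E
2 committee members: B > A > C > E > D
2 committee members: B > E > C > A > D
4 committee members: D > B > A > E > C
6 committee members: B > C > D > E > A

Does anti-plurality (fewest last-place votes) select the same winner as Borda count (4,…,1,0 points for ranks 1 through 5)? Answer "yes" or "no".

yes

Anti-plurality — last-place votes: A 6, E 9, D 4, C 4, B 0. Winner: B.
Borda — scores: A 25, E 18, D 64, C 44, B 79. Winner: B.
The two methods agree.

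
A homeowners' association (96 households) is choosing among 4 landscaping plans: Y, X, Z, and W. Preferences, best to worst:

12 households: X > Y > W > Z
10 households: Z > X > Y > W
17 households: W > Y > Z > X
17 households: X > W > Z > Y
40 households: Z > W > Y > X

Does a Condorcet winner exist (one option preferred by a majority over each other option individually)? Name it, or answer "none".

Z vs Y: 67–29 for Z.
Z vs X: 67–29 for Z.
Z vs W: 50–46 for Z.
Z beats every other option head-to-head.

Z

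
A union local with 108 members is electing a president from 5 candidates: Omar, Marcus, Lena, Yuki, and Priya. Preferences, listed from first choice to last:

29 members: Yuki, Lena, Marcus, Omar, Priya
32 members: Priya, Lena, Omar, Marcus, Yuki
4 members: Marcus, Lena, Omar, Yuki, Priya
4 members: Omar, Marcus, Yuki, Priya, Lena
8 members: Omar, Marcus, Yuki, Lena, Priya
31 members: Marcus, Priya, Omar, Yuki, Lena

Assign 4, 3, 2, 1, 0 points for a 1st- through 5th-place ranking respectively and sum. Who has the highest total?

Marcus

Omar: 29·1 + 32·2 + 4·2 + 4·4 + 8·4 + 31·2 = 211
Marcus: 29·2 + 32·1 + 4·4 + 4·3 + 8·3 + 31·4 = 266
Lena: 29·3 + 32·3 + 4·3 + 4·0 + 8·1 + 31·0 = 203
Yuki: 29·4 + 32·0 + 4·1 + 4·2 + 8·2 + 31·1 = 175
Priya: 29·0 + 32·4 + 4·0 + 4·1 + 8·0 + 31·3 = 225
Marcus has the highest Borda score (266).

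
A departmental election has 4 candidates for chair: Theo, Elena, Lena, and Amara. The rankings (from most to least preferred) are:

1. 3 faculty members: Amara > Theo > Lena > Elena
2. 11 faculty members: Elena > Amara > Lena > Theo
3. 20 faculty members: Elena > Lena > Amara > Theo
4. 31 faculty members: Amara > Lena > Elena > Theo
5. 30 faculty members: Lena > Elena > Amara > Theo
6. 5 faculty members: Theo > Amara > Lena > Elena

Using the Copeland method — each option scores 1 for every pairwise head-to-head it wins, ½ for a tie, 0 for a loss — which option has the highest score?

Lena

Theo: loses to Elena, Lena, and Amara → score 0.
Elena: beats Theo and Amara; loses to Lena → score 2.
Lena: beats Theo and Elena; ties Amara → score 2.5.
Amara: beats Theo; ties Lena; loses to Elena → score 1.5.
Lena has the best pairwise record.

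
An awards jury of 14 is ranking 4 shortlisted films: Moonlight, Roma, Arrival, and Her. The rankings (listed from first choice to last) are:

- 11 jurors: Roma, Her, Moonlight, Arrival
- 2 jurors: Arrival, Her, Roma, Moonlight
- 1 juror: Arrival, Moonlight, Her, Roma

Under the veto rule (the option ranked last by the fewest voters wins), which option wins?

Last-place votes: Moonlight 2, Roma 1, Arrival 11, Her 0.
Her is ranked last by the fewest voters, so Her wins.

Her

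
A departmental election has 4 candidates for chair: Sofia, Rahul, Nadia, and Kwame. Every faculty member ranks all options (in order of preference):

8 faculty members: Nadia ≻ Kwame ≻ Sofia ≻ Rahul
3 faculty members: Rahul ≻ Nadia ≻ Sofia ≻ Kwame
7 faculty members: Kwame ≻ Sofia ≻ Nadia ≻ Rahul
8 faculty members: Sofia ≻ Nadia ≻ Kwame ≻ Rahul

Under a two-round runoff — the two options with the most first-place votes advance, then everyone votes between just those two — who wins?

Round 1 first-place votes: Sofia 8, Rahul 3, Nadia 8, Kwame 7.
Nadia and Sofia advance.
Runoff: Nadia is preferred to Sofia by 11 voters; Sofia by 15.
Sofia wins the runoff.

Sofia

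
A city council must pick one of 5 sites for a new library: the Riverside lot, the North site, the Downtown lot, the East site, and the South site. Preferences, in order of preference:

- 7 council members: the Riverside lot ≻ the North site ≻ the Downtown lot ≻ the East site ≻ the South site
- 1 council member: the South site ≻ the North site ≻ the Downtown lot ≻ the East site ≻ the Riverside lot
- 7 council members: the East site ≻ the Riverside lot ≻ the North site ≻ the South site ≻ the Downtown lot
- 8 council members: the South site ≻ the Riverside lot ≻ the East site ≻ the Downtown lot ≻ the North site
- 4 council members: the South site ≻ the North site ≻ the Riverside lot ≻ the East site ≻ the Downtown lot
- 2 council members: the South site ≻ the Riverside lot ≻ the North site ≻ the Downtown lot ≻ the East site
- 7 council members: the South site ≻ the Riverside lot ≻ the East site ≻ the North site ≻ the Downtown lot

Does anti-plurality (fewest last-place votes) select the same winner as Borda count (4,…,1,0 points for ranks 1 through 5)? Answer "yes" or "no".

yes

Anti-plurality — last-place votes: the Riverside lot 1, the North site 8, the Downtown lot 18, the East site 2, the South site 7. Winner: the Riverside lot.
Borda — scores: the Riverside lot 108, the North site 61, the Downtown lot 26, the East site 70, the South site 95. Winner: the Riverside lot.
The two methods agree.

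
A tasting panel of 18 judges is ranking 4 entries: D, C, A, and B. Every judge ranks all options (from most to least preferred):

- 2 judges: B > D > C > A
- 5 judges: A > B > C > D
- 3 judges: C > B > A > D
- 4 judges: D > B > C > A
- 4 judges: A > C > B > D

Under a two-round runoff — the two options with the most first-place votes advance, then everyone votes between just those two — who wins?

A

Round 1 first-place votes: D 4, C 3, A 9, B 2.
A and D advance.
Runoff: A is preferred to D by 12 voters; D by 6.
A wins the runoff.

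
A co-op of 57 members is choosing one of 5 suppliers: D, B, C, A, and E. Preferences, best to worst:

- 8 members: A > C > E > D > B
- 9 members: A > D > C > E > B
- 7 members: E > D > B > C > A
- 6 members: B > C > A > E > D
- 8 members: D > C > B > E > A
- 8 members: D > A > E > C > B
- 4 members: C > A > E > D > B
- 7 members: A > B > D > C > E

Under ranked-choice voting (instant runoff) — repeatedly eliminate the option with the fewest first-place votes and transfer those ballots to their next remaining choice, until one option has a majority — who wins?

A

Round 1: D 16, B 6, C 4, A 24, E 7. Eliminate C.
Round 2: D 16, B 6, A 28, E 7. Eliminate B.
Round 3: D 16, A 34, E 7. A has a majority.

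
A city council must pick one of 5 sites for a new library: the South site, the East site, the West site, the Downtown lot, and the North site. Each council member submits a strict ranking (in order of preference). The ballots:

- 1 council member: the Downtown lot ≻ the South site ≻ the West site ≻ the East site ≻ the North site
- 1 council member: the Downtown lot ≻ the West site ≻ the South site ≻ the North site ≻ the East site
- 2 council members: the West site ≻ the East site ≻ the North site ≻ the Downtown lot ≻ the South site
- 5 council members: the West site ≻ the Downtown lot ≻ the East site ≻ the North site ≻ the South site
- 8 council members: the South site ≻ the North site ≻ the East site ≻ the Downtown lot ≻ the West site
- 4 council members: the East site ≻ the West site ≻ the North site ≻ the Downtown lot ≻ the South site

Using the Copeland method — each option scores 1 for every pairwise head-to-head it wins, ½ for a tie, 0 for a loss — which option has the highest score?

the South site: loses to the East site, the West site, the Downtown lot, and the North site → score 0.
the East site: beats the South site, the West site, the Downtown lot, and the North site → score 4.
the West site: beats the South site, the Downtown lot, and the North site; loses to the East site → score 3.
the Downtown lot: beats the South site; loses to the East site, the West site, and the North site → score 1.
the North site: beats the South site and the Downtown lot; loses to the East site and the West site → score 2.
the East site has the best pairwise record.

the East site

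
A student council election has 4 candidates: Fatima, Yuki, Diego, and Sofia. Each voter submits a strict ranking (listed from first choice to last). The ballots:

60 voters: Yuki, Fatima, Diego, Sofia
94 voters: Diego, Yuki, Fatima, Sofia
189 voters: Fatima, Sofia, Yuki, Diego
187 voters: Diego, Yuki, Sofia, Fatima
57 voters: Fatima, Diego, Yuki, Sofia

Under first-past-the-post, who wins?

Diego

First-place votes: Fatima 246, Yuki 60, Diego 281, Sofia 0.
Diego has the most first-place votes.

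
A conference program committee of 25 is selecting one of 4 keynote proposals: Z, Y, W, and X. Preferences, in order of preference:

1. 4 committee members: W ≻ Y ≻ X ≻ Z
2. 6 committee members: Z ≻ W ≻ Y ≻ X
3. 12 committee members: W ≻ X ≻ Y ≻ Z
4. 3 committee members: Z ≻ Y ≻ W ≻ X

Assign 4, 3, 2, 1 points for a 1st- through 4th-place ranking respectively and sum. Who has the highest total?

W

Z: 4·1 + 6·4 + 12·1 + 3·4 = 52
Y: 4·3 + 6·2 + 12·2 + 3·3 = 57
W: 4·4 + 6·3 + 12·4 + 3·2 = 88
X: 4·2 + 6·1 + 12·3 + 3·1 = 53
W has the highest Borda score (88).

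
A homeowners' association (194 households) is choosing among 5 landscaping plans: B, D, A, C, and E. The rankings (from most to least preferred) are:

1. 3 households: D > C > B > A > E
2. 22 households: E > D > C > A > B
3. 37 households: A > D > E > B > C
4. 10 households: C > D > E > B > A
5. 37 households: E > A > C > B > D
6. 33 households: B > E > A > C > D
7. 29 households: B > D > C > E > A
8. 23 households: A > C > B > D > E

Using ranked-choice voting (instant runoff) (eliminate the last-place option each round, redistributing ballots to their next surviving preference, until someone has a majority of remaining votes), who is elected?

E

Round 1: B 62, D 3, A 60, C 10, E 59. Eliminate D.
Round 2: B 62, A 60, C 13, E 59. Eliminate C.
Round 3: B 65, A 60, E 69. Eliminate A.
Round 4: B 88, E 106. E has a majority.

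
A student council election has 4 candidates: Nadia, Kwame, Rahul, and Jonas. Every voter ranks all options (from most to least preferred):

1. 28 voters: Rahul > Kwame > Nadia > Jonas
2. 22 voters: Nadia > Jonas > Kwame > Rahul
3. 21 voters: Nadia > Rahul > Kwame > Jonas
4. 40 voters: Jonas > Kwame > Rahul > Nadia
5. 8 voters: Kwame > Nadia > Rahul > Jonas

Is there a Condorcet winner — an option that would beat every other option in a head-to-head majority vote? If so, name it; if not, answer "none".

Checking pairwise contests:
Kwame beats Nadia 76–43.
Jonas beats Kwame 62–57.
Kwame beats Rahul 70–49.
Nadia beats Jonas 79–40.
Every option loses at least one head-to-head, so there is no Condorcet winner.

none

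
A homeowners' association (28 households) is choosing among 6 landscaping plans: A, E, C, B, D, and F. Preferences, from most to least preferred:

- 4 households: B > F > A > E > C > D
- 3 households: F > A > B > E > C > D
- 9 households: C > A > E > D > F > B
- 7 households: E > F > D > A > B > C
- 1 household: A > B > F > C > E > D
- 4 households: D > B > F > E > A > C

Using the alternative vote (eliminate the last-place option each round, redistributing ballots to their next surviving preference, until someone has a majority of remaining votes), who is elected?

Round 1: A 1, E 7, C 9, B 4, D 4, F 3. Eliminate A.
Round 2: E 7, C 9, B 5, D 4, F 3. Eliminate F.
Round 3: E 7, C 9, B 8, D 4. Eliminate D.
Round 4: E 7, C 9, B 12. Eliminate E.
Round 5: C 9, B 19. B has a majority.

B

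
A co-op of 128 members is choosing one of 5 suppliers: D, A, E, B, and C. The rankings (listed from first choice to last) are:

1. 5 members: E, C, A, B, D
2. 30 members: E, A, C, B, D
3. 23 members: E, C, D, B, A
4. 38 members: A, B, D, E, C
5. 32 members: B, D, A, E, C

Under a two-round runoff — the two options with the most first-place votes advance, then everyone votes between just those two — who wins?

A

Round 1 first-place votes: D 0, A 38, E 58, B 32, C 0.
E and A advance.
Runoff: E is preferred to A by 58 voters; A by 70.
A wins the runoff.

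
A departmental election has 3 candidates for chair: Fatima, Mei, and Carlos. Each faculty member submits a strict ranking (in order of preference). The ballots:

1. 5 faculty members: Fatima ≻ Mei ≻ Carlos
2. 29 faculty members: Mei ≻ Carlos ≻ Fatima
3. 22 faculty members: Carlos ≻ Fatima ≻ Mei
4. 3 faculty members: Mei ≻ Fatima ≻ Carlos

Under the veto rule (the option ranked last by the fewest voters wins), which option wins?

Last-place votes: Fatima 29, Mei 22, Carlos 8.
Carlos is ranked last by the fewest voters, so Carlos wins.

Carlos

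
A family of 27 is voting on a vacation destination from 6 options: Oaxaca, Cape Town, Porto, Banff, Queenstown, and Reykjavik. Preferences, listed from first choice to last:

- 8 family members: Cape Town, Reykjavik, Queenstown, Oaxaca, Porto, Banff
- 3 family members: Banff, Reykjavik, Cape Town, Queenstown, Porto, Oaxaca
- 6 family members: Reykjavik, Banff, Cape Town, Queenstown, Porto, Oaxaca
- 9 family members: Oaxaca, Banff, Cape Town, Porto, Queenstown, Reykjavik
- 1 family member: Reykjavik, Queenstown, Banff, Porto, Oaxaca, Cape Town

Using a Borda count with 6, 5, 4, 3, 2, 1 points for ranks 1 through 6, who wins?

Oaxaca: 8·3 + 3·1 + 6·1 + 9·6 + 1·2 = 89
Cape Town: 8·6 + 3·4 + 6·4 + 9·4 + 1·1 = 121
Porto: 8·2 + 3·2 + 6·2 + 9·3 + 1·3 = 64
Banff: 8·1 + 3·6 + 6·5 + 9·5 + 1·4 = 105
Queenstown: 8·4 + 3·3 + 6·3 + 9·2 + 1·5 = 82
Reykjavik: 8·5 + 3·5 + 6·6 + 9·1 + 1·6 = 106
Cape Town has the highest Borda score (121).

Cape Town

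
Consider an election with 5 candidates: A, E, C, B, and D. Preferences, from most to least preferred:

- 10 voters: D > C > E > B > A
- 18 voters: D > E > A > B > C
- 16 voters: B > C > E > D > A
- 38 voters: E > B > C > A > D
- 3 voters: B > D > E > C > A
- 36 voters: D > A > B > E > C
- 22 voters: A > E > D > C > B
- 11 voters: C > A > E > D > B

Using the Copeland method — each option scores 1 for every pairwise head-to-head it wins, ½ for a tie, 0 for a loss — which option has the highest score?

A: beats B; loses to E, C, and D → score 1.
E: beats A, C, B, and D → score 4.
C: beats A; loses to E, B, and D → score 1.
B: beats C; loses to A, E, and D → score 1.
D: beats A, C, and B; loses to E → score 3.
E has the best pairwise record.

E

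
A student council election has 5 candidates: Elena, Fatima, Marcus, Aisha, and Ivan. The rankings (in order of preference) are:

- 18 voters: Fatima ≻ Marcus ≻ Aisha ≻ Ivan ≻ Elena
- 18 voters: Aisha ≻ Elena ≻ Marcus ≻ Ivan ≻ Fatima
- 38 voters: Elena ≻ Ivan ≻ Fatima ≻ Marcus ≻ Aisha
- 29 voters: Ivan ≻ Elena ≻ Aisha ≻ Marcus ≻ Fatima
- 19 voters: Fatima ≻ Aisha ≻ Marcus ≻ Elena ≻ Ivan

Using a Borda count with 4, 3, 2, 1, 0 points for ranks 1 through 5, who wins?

Elena

Elena: 18·0 + 18·3 + 38·4 + 29·3 + 19·1 = 312
Fatima: 18·4 + 18·0 + 38·2 + 29·0 + 19·4 = 224
Marcus: 18·3 + 18·2 + 38·1 + 29·1 + 19·2 = 195
Aisha: 18·2 + 18·4 + 38·0 + 29·2 + 19·3 = 223
Ivan: 18·1 + 18·1 + 38·3 + 29·4 + 19·0 = 266
Elena has the highest Borda score (312).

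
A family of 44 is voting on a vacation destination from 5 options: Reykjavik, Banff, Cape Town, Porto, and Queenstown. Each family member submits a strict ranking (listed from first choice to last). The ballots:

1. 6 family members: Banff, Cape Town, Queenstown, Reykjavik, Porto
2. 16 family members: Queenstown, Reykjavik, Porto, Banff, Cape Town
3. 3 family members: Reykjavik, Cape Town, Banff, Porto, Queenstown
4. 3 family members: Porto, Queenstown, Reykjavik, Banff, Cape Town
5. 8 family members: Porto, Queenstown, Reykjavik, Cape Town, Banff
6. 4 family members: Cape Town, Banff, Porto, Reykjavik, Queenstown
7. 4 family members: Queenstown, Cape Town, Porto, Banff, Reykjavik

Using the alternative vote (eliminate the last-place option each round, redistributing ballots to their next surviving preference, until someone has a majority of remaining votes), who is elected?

Round 1: Reykjavik 3, Banff 6, Cape Town 4, Porto 11, Queenstown 20. Eliminate Reykjavik.
Round 2: Banff 6, Cape Town 7, Porto 11, Queenstown 20. Eliminate Banff.
Round 3: Cape Town 13, Porto 11, Queenstown 20. Eliminate Porto.
Round 4: Cape Town 13, Queenstown 31. Queenstown has a majority.

Queenstown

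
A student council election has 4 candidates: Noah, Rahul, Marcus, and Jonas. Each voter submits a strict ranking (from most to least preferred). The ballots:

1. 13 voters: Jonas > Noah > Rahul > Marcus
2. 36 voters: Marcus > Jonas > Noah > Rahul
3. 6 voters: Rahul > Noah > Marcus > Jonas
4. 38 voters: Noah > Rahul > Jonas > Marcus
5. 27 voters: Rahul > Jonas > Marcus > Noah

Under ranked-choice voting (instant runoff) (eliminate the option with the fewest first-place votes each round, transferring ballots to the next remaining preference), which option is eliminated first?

Round 1: Noah 38, Rahul 33, Marcus 36, Jonas 13. Eliminate Jonas.

Jonas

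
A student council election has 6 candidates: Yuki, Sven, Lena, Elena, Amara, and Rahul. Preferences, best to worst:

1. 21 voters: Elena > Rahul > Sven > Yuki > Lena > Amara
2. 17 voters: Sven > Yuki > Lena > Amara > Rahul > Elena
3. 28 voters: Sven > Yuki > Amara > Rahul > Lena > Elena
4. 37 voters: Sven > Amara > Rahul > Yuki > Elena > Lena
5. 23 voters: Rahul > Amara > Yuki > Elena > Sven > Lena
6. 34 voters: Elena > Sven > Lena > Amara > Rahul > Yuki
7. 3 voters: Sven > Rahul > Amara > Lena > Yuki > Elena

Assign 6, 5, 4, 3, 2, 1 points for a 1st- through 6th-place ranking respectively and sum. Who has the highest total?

Sven

Yuki: 21·3 + 17·5 + 28·5 + 37·3 + 23·4 + 34·1 + 3·2 = 531
Sven: 21·4 + 17·6 + 28·6 + 37·6 + 23·2 + 34·5 + 3·6 = 810
Lena: 21·2 + 17·4 + 28·2 + 37·1 + 23·1 + 34·4 + 3·3 = 371
Elena: 21·6 + 17·1 + 28·1 + 37·2 + 23·3 + 34·6 + 3·1 = 521
Amara: 21·1 + 17·3 + 28·4 + 37·5 + 23·5 + 34·3 + 3·4 = 598
Rahul: 21·5 + 17·2 + 28·3 + 37·4 + 23·6 + 34·2 + 3·5 = 592
Sven has the highest Borda score (810).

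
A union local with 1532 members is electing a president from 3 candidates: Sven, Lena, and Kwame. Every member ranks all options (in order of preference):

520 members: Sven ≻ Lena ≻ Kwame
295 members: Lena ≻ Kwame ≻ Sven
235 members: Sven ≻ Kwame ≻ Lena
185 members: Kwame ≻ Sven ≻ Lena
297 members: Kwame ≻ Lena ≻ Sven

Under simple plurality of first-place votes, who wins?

First-place votes: Sven 755, Lena 295, Kwame 482.
Sven has the most first-place votes.

Sven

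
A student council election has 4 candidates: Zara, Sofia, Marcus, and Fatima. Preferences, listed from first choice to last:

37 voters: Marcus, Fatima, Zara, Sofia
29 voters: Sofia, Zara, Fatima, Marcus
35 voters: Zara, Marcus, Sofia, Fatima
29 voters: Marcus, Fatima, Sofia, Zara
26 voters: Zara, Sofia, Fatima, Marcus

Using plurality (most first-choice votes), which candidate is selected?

Marcus

First-place votes: Zara 61, Sofia 29, Marcus 66, Fatima 0.
Marcus has the most first-place votes.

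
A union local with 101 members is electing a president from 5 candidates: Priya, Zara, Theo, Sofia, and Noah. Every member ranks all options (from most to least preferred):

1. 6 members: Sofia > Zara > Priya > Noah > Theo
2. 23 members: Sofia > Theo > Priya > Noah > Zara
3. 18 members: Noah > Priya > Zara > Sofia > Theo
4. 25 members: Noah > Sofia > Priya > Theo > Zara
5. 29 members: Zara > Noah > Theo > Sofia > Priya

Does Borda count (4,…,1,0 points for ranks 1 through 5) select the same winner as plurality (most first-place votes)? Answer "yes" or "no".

Borda — scores: Priya 162, Zara 170, Theo 152, Sofia 238, Noah 288. Winner: Noah.
Plurality — first-place votes: Priya 0, Zara 29, Theo 0, Sofia 29, Noah 43. Winner: Noah.
The two methods agree.

yes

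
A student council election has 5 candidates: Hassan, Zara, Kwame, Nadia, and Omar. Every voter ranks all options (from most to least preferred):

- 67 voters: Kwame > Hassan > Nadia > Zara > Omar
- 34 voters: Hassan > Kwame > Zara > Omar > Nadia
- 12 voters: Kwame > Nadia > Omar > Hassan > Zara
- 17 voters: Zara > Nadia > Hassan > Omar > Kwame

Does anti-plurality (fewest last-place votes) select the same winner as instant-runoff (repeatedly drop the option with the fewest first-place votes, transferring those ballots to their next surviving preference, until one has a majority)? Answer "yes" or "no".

Anti-plurality — last-place votes: Hassan 0, Zara 12, Kwame 17, Nadia 34, Omar 67. Winner: Hassan.
Instant-runoff — R1 Hassan 34, Zara 17, Kwame 79, Nadia 0, Omar 0 (Kwame winner). Winner: Kwame.
The two methods disagree.

no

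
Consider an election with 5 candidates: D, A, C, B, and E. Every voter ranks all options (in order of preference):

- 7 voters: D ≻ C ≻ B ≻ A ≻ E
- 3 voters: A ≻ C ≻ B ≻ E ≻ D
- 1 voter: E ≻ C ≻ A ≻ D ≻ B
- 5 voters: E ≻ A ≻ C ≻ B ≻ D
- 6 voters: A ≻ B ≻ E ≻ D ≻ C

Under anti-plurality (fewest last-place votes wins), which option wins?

A

Last-place votes: D 8, A 0, C 6, B 1, E 7.
A is ranked last by the fewest voters, so A wins.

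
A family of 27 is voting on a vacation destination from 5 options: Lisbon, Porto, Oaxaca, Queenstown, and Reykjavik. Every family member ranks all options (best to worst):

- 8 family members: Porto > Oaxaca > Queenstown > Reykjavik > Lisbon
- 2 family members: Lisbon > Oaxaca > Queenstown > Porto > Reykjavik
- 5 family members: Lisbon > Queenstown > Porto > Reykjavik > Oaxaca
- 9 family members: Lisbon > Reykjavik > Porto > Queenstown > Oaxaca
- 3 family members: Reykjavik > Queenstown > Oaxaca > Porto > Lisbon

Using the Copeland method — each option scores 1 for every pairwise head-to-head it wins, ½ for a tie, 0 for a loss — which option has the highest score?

Lisbon: beats Porto, Oaxaca, Queenstown, and Reykjavik → score 4.
Porto: beats Oaxaca, Queenstown, and Reykjavik; loses to Lisbon → score 3.
Oaxaca: loses to Lisbon, Porto, Queenstown, and Reykjavik → score 0.
Queenstown: beats Oaxaca and Reykjavik; loses to Lisbon and Porto → score 2.
Reykjavik: beats Oaxaca; loses to Lisbon, Porto, and Queenstown → score 1.
Lisbon has the best pairwise record.

Lisbon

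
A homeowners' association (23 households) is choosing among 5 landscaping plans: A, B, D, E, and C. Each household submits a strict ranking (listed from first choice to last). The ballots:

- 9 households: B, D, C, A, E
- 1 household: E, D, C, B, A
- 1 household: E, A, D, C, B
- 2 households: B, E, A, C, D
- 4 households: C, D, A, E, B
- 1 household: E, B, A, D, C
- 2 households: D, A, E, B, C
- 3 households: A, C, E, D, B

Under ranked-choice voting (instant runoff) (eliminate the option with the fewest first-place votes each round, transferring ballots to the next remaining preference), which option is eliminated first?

Round 1: A 3, B 11, D 2, E 3, C 4. Eliminate D.

D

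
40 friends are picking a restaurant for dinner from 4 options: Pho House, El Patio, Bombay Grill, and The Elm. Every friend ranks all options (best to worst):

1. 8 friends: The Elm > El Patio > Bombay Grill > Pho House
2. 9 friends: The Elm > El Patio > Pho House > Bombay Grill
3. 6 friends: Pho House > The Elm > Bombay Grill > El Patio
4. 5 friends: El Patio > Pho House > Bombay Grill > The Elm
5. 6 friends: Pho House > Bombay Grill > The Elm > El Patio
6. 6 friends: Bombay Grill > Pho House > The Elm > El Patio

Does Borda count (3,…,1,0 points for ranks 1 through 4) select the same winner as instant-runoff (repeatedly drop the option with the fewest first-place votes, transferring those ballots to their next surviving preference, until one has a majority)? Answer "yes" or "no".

no

Borda — scores: Pho House 67, El Patio 49, Bombay Grill 49, The Elm 75. Winner: The Elm.
Instant-runoff — R1 Pho House 12, El Patio 5, Bombay Grill 6, The Elm 17 (El Patio out); R2 Pho House 17, Bombay Grill 6, The Elm 17 (Bombay Grill out); R3 Pho House 23, The Elm 17 (Pho House winner). Winner: Pho House.
The two methods disagree.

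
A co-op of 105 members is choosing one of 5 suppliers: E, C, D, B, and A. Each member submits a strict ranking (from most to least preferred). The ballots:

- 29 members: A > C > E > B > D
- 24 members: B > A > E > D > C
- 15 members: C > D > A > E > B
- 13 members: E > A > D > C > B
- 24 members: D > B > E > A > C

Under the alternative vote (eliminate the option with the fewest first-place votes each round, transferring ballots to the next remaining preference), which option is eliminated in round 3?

B

Round 1: E 13, C 15, D 24, B 24, A 29. Eliminate E.
Round 2: C 15, D 24, B 24, A 42. Eliminate C.
Round 3: D 39, B 24, A 42. Eliminate B.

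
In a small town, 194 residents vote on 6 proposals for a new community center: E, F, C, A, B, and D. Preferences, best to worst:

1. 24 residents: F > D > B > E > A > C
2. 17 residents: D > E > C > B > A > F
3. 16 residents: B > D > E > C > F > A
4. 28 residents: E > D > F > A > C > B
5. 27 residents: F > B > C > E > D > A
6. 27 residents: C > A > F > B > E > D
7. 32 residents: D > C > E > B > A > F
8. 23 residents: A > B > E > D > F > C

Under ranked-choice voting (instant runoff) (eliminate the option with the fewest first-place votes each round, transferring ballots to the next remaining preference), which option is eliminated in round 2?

Round 1: E 28, F 51, C 27, A 23, B 16, D 49. Eliminate B.
Round 2: E 28, F 51, C 27, A 23, D 65. Eliminate A.

A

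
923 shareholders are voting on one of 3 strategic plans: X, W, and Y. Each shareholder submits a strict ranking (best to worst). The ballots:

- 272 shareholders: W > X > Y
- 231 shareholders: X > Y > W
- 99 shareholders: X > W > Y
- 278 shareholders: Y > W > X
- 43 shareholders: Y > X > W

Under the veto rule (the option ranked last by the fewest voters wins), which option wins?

W

Last-place votes: X 278, W 274, Y 371.
W is ranked last by the fewest voters, so W wins.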